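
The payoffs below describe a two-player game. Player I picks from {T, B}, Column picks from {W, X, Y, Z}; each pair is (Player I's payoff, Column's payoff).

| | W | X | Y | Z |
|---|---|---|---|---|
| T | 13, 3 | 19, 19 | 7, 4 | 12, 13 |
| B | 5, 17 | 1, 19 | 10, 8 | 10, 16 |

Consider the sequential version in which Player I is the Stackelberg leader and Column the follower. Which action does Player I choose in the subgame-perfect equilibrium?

T

Solve by backward induction (Player I leads).
- T: BR = X, leader payoff 19.
- B: BR = X, leader payoff 1.
Player I's induced payoffs are 19, 1, so Player I commits to T. Subgame-perfect outcome: (T, X) with payoffs (19, 19).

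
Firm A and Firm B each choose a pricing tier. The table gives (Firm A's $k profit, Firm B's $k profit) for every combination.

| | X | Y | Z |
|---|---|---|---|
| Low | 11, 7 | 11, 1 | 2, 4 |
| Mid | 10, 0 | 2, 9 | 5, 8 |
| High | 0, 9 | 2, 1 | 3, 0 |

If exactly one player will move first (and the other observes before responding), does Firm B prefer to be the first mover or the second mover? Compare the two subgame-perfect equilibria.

first

If Firm A leads: Firm B's best replies are Low→X, Mid→Y, High→X; Firm A's induced payoffs 11, 2, 0; outcome (Low, X), payoffs (11, 7).
If Firm B leads: Firm A's best replies are X→Low, Y→Low, Z→Mid; Firm B's induced payoffs 7, 1, 8; outcome (Mid, Z), payoffs (5, 8).
Firm B gets 8 moving first and 7 moving second, so Firm B prefers to move first.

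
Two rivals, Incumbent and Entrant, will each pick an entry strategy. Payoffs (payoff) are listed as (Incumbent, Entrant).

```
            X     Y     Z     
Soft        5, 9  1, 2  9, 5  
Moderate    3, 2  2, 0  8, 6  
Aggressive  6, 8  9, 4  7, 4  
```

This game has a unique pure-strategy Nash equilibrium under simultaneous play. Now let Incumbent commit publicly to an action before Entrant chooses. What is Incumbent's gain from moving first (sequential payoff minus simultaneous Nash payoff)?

Backward induction with Incumbent moving first.
- Soft: BR = X, leader payoff 5.
- Moderate: BR = Z, leader payoff 8.
- Aggressive: BR = X, leader payoff 6.
Incumbent's induced payoffs are 5, 8, 6, so Incumbent commits to Moderate. Subgame-perfect outcome: (Moderate, Z) with payoffs (8, 6).
For the simultaneous game, intersect best replies.
Incumbent's best replies: X→Aggressive; Y→Aggressive; Z→Soft.
Entrant's best replies: Soft→X; Moderate→Z; Aggressive→X.
Only (Aggressive, X) has each player best-responding; Nash payoffs (6, 8).
Incumbent's commitment gain: 8 − 6 = 2.

2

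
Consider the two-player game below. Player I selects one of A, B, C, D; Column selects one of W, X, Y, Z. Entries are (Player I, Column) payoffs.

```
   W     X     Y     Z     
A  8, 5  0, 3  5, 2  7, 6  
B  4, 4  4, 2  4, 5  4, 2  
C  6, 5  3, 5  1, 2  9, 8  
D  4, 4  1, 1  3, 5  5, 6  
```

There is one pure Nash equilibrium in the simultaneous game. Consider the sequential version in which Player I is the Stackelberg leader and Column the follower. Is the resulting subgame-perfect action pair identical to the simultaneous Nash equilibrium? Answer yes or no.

yes

Backward induction with Player I moving first.
- A → Column plays Z (best of 5, 3, 2, 6); Player I gets 7.
- B → Column plays Y (best of 4, 2, 5, 2); Player I gets 4.
- C → Column plays Z (best of 5, 5, 2, 8); Player I gets 9.
- D → Column plays Z (best of 4, 1, 5, 6); Player I gets 5.
Maximizing over 7, 4, 9, 5, Player I chooses C. Subgame-perfect outcome: (C, Z) with payoffs (9, 8).
Under simultaneous play:
Player I's best replies: W→A; X→B; Y→A; Z→C.
Column's best replies: A→Z; B→Y; C→Z; D→Z.
Only (C, Z) has each player best-responding; Nash payoffs (9, 8).
Sequential outcome (C, Z) coincides with the Nash profile (C, Z).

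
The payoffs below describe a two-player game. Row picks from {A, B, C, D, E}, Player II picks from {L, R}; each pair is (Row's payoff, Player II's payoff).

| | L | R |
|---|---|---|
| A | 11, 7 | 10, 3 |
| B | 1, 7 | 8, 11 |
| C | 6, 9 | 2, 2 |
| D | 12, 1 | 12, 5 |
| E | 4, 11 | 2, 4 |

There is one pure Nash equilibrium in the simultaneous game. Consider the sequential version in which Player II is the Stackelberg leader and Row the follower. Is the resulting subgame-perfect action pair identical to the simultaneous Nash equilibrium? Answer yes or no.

yes

Solve by backward induction (Player II leads).
- L: Row compares 11, 1, 6, 12, 4 and picks D; Player II would get 1.
- R: Row compares 10, 8, 2, 12, 2 and picks D; Player II would get 5.
Player II's induced payoffs are 1, 5, so Player II commits to R. Subgame-perfect outcome: (D, R) with payoffs (12, 5).
Now find the simultaneous Nash equilibrium.
Row's best replies: L→D; R→D.
Player II's best replies: A→L; B→R; C→L; D→R; E→L.
Only (D, R) has each player best-responding; Nash payoffs (12, 5).
Sequential outcome (D, R) coincides with the Nash profile (D, R).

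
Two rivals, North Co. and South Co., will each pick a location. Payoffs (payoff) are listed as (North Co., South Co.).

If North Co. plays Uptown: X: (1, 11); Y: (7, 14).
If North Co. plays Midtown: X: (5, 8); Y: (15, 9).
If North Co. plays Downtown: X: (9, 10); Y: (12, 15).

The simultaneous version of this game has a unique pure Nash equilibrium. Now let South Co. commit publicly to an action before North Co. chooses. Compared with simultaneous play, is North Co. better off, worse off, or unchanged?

worse off

Work backward from North Co.'s decision.
- X: BR = Downtown, leader payoff 10.
- Y: BR = Midtown, leader payoff 9.
Maximizing over 10, 9, South Co. chooses X. Subgame-perfect outcome: (Downtown, X) with payoffs (9, 10).
Under simultaneous play:
North Co.'s best replies: X→Downtown; Y→Midtown.
South Co.'s best replies: Uptown→Y; Midtown→Y; Downtown→Y.
Only (Midtown, Y) has each player best-responding; Nash payoffs (15, 9).
North Co. earns 9 sequentially versus 15 at the Nash outcome: worse off.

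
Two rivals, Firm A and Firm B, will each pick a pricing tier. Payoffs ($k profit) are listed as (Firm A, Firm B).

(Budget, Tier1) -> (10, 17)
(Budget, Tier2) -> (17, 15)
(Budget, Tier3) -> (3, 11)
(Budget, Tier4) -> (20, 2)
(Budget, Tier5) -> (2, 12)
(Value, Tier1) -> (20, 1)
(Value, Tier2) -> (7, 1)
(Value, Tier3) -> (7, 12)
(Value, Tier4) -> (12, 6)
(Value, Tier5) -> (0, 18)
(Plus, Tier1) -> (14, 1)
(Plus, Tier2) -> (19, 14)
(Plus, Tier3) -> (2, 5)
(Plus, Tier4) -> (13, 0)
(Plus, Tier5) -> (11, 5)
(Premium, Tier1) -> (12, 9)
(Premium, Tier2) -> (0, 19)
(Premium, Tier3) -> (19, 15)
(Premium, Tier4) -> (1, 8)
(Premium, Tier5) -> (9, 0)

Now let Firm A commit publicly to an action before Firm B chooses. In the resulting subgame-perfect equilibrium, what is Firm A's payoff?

19

Work backward from Firm B's decision.
- Budget: BR = Tier1, leader payoff 10.
- Value: BR = Tier5, leader payoff 0.
- Plus: BR = Tier2, leader payoff 19.
- Premium: BR = Tier2, leader payoff 0.
Maximizing over 10, 0, 19, 0, Firm A chooses Plus. Subgame-perfect outcome: (Plus, Tier2) with payoffs (19, 14).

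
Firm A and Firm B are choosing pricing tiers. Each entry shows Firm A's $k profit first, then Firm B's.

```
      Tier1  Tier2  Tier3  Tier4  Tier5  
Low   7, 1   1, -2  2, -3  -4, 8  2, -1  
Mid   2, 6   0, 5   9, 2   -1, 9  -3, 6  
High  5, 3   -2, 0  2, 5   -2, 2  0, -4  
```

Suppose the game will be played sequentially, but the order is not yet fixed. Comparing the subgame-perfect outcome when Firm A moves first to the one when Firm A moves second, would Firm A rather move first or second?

If Firm A leads: Firm B's best replies are Low→Tier4, Mid→Tier4, High→Tier3; Firm A's induced payoffs -4, -1, 2; outcome (High, Tier3), payoffs (2, 5).
If Firm B leads: Firm A's best replies are Tier1→Low, Tier2→Low, Tier3→Mid, Tier4→Mid, Tier5→Low; Firm B's induced payoffs 1, -2, 2, 9, -1; outcome (Mid, Tier4), payoffs (-1, 9).
Firm A gets 2 moving first and -1 moving second, so Firm A prefers to move first.

first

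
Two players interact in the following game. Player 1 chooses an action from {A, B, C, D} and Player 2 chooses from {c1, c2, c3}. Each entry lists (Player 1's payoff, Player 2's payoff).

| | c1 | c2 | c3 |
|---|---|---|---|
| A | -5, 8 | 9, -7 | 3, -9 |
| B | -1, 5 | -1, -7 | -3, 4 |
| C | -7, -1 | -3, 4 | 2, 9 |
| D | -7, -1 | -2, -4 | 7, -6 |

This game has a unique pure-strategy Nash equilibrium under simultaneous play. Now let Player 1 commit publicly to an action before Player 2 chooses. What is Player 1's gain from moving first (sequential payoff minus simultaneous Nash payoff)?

3

Work backward from Player 2's decision.
- A → Player 2 plays c1 (best of 8, -7, -9); Player 1 gets -5.
- B → Player 2 plays c1 (best of 5, -7, 4); Player 1 gets -1.
- C → Player 2 plays c3 (best of -1, 4, 9); Player 1 gets 2.
- D → Player 2 plays c1 (best of -1, -4, -6); Player 1 gets -7.
Maximizing over -5, -1, 2, -7, Player 1 chooses C. Subgame-perfect outcome: (C, c3) with payoffs (2, 9).
For the simultaneous game, intersect best replies.
Player 1's best replies: c1→B; c2→A; c3→D.
Player 2's best replies: A→c1; B→c1; C→c3; D→c1.
The unique mutual best reply is (B, c1), giving (-1, 5).
Player 1's commitment gain: 2 − -1 = 3.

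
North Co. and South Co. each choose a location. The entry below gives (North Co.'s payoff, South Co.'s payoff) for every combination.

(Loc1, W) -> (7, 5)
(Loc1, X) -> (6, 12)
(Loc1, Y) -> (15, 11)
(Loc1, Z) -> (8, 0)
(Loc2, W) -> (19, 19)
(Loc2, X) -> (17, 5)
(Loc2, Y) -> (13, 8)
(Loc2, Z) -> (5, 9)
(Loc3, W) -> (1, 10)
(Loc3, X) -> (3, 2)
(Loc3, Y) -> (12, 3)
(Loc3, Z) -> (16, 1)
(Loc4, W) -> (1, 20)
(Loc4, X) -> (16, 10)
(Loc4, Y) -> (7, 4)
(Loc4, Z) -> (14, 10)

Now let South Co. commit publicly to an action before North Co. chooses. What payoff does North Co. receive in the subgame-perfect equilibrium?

19

Solve by backward induction (South Co. leads).
- W → North Co. plays Loc2 (best of 7, 19, 1, 1); South Co. gets 19.
- X → North Co. plays Loc2 (best of 6, 17, 3, 16); South Co. gets 5.
- Y → North Co. plays Loc1 (best of 15, 13, 12, 7); South Co. gets 11.
- Z → North Co. plays Loc3 (best of 8, 5, 16, 14); South Co. gets 1.
Maximizing over 19, 5, 11, 1, South Co. chooses W. Subgame-perfect outcome: (Loc2, W) with payoffs (19, 19).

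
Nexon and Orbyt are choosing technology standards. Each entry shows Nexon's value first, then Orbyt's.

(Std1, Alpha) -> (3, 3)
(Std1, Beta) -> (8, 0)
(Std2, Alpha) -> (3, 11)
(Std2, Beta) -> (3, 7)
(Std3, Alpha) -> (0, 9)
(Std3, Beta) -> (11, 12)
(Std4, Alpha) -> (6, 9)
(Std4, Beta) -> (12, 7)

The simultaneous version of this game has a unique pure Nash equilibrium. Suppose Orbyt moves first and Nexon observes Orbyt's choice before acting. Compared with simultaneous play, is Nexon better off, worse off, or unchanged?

unchanged

Nexon best-responds to each possible Orbyt move:
- Alpha → Nexon plays Std4 (best of 3, 3, 0, 6); Orbyt gets 9.
- Beta → Nexon plays Std4 (best of 8, 3, 11, 12); Orbyt gets 7.
Maximizing over 9, 7, Orbyt chooses Alpha. Subgame-perfect outcome: (Std4, Alpha) with payoffs (6, 9).
For the simultaneous game, intersect best replies.
Nexon's best replies: Alpha→Std4; Beta→Std4.
Orbyt's best replies: Std1→Alpha; Std2→Alpha; Std3→Beta; Std4→Alpha.
The unique mutual best reply is (Std4, Alpha), giving (6, 9).
Nexon earns 6 sequentially versus 6 at the Nash outcome: unchanged.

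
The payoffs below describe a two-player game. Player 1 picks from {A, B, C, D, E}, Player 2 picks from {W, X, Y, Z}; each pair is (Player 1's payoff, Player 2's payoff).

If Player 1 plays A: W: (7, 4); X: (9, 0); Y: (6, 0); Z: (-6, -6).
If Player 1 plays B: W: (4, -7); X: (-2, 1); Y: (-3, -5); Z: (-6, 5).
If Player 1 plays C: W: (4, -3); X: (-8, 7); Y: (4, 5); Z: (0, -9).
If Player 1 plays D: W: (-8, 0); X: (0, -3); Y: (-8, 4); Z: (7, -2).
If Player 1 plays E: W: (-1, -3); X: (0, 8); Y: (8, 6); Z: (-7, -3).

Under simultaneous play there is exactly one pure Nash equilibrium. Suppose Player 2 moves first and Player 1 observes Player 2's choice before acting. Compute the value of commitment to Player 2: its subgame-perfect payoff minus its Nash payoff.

2

Player 1 best-responds to each possible Player 2 move:
- W: Player 1 compares 7, 4, 4, -8, -1 and picks A; Player 2 would get 4.
- X: Player 1 compares 9, -2, -8, 0, 0 and picks A; Player 2 would get 0.
- Y: Player 1 compares 6, -3, 4, -8, 8 and picks E; Player 2 would get 6.
- Z: Player 1 compares -6, -6, 0, 7, -7 and picks D; Player 2 would get -2.
Player 2's induced payoffs are 4, 0, 6, -2, so Player 2 commits to Y. Subgame-perfect outcome: (E, Y) with payoffs (8, 6).
Now find the simultaneous Nash equilibrium.
Player 1's best replies: W→A; X→A; Y→E; Z→D.
Player 2's best replies: A→W; B→Z; C→X; D→Y; E→X.
Only (A, W) has each player best-responding; Nash payoffs (7, 4).
Player 2's commitment gain: 6 − 4 = 2.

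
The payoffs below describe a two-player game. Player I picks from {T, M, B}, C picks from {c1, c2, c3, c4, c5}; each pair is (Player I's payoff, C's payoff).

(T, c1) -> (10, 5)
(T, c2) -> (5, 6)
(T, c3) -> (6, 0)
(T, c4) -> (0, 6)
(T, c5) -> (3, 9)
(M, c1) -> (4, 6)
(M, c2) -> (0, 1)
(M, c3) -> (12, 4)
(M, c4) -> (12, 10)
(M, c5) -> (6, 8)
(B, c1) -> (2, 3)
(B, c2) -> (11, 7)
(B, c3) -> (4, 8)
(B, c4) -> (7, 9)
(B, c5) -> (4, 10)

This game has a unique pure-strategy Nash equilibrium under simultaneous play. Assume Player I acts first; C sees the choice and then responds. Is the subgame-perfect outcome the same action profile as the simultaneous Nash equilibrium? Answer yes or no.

Solve by backward induction (Player I leads).
- T: BR = c5, leader payoff 3.
- M: BR = c4, leader payoff 12.
- B: BR = c5, leader payoff 4.
Maximizing over 3, 12, 4, Player I chooses M. Subgame-perfect outcome: (M, c4) with payoffs (12, 10).
Now find the simultaneous Nash equilibrium.
Player I's best replies: c1→T; c2→B; c3→M; c4→M; c5→M.
C's best replies: T→c5; M→c4; B→c5.
The unique mutual best reply is (M, c4), giving (12, 10).
Sequential outcome (M, c4) coincides with the Nash profile (M, c4).

yes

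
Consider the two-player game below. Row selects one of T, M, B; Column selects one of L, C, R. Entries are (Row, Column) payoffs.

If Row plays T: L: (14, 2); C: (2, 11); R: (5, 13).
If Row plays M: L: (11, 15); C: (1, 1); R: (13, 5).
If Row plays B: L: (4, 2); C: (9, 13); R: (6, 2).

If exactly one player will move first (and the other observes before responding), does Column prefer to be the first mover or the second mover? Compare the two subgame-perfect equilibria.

second

If Row leads: Column's best replies are T→R, M→L, B→C; Row's induced payoffs 5, 11, 9; outcome (M, L), payoffs (11, 15).
If Column leads: Row's best replies are L→T, C→B, R→M; Column's induced payoffs 2, 13, 5; outcome (B, C), payoffs (9, 13).
Column gets 13 moving first and 15 moving second, so Column prefers to move second.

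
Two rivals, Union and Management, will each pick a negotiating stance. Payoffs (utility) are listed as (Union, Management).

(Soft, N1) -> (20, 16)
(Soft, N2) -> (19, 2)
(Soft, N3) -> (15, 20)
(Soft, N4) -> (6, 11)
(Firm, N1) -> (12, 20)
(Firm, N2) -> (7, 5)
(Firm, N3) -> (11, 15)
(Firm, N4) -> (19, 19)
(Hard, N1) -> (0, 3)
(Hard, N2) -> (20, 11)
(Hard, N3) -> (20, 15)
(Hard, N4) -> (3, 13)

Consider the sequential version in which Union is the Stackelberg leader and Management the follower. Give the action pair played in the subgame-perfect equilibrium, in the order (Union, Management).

Backward induction with Union moving first.
- Soft: BR = N3, leader payoff 15.
- Firm: BR = N1, leader payoff 12.
- Hard: BR = N3, leader payoff 20.
Maximizing over 15, 12, 20, Union chooses Hard. Subgame-perfect outcome: (Hard, N3) with payoffs (20, 15).

(Hard, N3)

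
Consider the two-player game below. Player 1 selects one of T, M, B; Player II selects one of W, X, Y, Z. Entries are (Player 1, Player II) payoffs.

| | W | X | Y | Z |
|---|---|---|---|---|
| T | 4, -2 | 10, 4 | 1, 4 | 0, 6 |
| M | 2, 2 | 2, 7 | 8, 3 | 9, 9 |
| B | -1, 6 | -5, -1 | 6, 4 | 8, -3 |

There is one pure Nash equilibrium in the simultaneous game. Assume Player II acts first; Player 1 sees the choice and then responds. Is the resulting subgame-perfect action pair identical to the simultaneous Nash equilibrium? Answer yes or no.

Work backward from Player 1's decision.
- W → Player 1 plays T (best of 4, 2, -1); Player II gets -2.
- X → Player 1 plays T (best of 10, 2, -5); Player II gets 4.
- Y → Player 1 plays M (best of 1, 8, 6); Player II gets 3.
- Z → Player 1 plays M (best of 0, 9, 8); Player II gets 9.
Among -2, 4, 3, 9, the best is 9 at Z. Subgame-perfect outcome: (M, Z) with payoffs (9, 9).
For the simultaneous game, intersect best replies.
Player 1's best replies: W→T; X→T; Y→M; Z→M.
Player II's best replies: T→Z; M→Z; B→W.
The unique mutual best reply is (M, Z), giving (9, 9).
Sequential outcome (M, Z) coincides with the Nash profile (M, Z).

yes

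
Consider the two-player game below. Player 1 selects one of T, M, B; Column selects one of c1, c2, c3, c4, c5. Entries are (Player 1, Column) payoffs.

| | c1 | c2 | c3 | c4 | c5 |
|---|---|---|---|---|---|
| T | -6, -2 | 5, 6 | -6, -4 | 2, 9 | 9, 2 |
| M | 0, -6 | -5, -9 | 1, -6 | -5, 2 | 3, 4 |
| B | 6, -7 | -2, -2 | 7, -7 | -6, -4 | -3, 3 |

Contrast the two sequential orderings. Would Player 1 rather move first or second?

If Player 1 leads: Column's best replies are T→c4, M→c5, B→c5; Player 1's induced payoffs 2, 3, -3; outcome (M, c5), payoffs (3, 4).
If Column leads: Player 1's best replies are c1→B, c2→T, c3→B, c4→T, c5→T; Column's induced payoffs -7, 6, -7, 9, 2; outcome (T, c4), payoffs (2, 9).
Player 1 gets 3 moving first and 2 moving second, so Player 1 prefers to move first.

first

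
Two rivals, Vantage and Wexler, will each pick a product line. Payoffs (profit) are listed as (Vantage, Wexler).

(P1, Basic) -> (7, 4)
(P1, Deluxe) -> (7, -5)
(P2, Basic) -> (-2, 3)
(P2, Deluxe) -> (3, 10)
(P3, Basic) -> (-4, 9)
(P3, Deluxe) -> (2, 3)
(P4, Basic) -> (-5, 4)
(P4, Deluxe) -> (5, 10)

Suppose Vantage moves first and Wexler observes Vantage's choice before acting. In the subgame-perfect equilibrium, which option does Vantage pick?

Work backward from Wexler's decision.
- P1: BR = Basic, leader payoff 7.
- P2: BR = Deluxe, leader payoff 3.
- P3: BR = Basic, leader payoff -4.
- P4: BR = Deluxe, leader payoff 5.
Maximizing over 7, 3, -4, 5, Vantage chooses P1. Subgame-perfect outcome: (P1, Basic) with payoffs (7, 4).

P1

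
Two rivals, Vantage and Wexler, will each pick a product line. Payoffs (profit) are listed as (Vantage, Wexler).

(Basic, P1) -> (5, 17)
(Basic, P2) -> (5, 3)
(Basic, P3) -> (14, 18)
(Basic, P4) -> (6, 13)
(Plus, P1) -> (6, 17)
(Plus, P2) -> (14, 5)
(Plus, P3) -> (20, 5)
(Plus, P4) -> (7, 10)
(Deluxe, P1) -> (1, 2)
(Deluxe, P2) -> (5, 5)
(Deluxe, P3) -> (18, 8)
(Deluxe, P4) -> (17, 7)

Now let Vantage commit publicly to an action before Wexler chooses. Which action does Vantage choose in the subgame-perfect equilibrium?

Deluxe

Backward induction with Vantage moving first.
- Basic → Wexler plays P3 (best of 17, 3, 18, 13); Vantage gets 14.
- Plus → Wexler plays P1 (best of 17, 5, 5, 10); Vantage gets 6.
- Deluxe → Wexler plays P3 (best of 2, 5, 8, 7); Vantage gets 18.
Maximizing over 14, 6, 18, Vantage chooses Deluxe. Subgame-perfect outcome: (Deluxe, P3) with payoffs (18, 8).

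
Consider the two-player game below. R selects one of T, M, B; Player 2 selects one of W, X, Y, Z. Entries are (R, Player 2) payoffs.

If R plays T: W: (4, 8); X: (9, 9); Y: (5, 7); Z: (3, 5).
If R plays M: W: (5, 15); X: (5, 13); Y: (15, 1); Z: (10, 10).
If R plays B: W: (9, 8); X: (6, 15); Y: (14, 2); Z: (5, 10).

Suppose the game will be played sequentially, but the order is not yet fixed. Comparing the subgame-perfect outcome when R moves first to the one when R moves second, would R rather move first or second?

second

If R leads: Player 2's best replies are T→X, M→W, B→X; R's induced payoffs 9, 5, 6; outcome (T, X), payoffs (9, 9).
If Player 2 leads: R's best replies are W→B, X→T, Y→M, Z→M; Player 2's induced payoffs 8, 9, 1, 10; outcome (M, Z), payoffs (10, 10).
R gets 9 moving first and 10 moving second, so R prefers to move second.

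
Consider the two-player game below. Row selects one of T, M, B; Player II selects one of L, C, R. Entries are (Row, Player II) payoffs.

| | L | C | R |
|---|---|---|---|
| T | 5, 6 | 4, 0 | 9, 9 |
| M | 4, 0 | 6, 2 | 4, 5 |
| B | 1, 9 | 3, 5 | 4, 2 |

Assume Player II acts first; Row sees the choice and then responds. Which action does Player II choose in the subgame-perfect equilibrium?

Backward induction with Player II moving first.
- L → Row plays T (best of 5, 4, 1); Player II gets 6.
- C → Row plays M (best of 4, 6, 3); Player II gets 2.
- R → Row plays T (best of 9, 4, 4); Player II gets 9.
Among 6, 2, 9, the best is 9 at R. Subgame-perfect outcome: (T, R) with payoffs (9, 9).

R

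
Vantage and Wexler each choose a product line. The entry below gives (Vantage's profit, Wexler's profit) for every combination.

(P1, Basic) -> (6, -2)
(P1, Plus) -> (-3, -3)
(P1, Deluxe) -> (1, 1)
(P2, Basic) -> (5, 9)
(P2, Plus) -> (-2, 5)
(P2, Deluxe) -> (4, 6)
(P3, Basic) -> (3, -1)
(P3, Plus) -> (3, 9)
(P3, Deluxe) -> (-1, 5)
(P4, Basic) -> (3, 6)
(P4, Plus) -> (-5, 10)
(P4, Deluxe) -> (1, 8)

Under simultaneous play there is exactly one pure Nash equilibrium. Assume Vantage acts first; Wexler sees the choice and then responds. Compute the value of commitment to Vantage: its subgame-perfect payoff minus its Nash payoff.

Solve by backward induction (Vantage leads).
- P1 → Wexler plays Deluxe (best of -2, -3, 1); Vantage gets 1.
- P2 → Wexler plays Basic (best of 9, 5, 6); Vantage gets 5.
- P3 → Wexler plays Plus (best of -1, 9, 5); Vantage gets 3.
- P4 → Wexler plays Plus (best of 6, 10, 8); Vantage gets -5.
Vantage's induced payoffs are 1, 5, 3, -5, so Vantage commits to P2. Subgame-perfect outcome: (P2, Basic) with payoffs (5, 9).
For the simultaneous game, intersect best replies.
Vantage's best replies: Basic→P1; Plus→P3; Deluxe→P2.
Wexler's best replies: P1→Deluxe; P2→Basic; P3→Plus; P4→Plus.
Only (P3, Plus) has each player best-responding; Nash payoffs (3, 9).
Vantage's commitment gain: 5 − 3 = 2.

2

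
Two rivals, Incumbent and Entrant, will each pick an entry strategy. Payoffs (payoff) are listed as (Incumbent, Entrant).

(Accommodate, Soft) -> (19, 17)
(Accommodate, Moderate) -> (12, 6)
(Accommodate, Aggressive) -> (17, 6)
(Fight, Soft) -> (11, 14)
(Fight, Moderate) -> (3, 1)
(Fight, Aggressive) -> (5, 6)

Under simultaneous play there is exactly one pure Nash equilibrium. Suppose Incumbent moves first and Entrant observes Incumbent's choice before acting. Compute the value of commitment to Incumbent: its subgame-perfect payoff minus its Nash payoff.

Entrant best-responds to each possible Incumbent move:
- Accommodate → Entrant plays Soft (best of 17, 6, 6); Incumbent gets 19.
- Fight → Entrant plays Soft (best of 14, 1, 6); Incumbent gets 11.
Maximizing over 19, 11, Incumbent chooses Accommodate. Subgame-perfect outcome: (Accommodate, Soft) with payoffs (19, 17).
Under simultaneous play:
Incumbent's best replies: Soft→Accommodate; Moderate→Accommodate; Aggressive→Accommodate.
Entrant's best replies: Accommodate→Soft; Fight→Soft.
Only (Accommodate, Soft) has each player best-responding; Nash payoffs (19, 17).
Incumbent's commitment gain: 19 − 19 = 0.

0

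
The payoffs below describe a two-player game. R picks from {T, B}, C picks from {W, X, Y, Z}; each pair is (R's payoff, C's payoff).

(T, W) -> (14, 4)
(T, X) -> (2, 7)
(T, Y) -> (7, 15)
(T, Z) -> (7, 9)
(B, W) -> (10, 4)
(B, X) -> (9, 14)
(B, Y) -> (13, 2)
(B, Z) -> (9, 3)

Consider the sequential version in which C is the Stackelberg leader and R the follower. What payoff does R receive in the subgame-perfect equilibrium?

9

R best-responds to each possible C move:
- W: R compares 14, 10 and picks T; C would get 4.
- X: R compares 2, 9 and picks B; C would get 14.
- Y: R compares 7, 13 and picks B; C would get 2.
- Z: R compares 7, 9 and picks B; C would get 3.
C's induced payoffs are 4, 14, 2, 3, so C commits to X. Subgame-perfect outcome: (B, X) with payoffs (9, 14).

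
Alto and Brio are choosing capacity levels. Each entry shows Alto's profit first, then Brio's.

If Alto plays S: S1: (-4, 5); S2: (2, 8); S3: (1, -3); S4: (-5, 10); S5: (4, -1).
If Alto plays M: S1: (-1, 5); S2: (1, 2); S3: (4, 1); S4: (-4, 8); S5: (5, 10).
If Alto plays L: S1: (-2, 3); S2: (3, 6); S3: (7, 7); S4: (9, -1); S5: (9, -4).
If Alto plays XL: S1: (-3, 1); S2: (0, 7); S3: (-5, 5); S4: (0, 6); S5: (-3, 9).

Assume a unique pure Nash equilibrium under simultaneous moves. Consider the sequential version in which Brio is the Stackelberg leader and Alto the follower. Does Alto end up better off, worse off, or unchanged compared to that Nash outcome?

Backward induction with Brio moving first.
- S1 → Alto plays M (best of -4, -1, -2, -3); Brio gets 5.
- S2 → Alto plays L (best of 2, 1, 3, 0); Brio gets 6.
- S3 → Alto plays L (best of 1, 4, 7, -5); Brio gets 7.
- S4 → Alto plays L (best of -5, -4, 9, 0); Brio gets -1.
- S5 → Alto plays L (best of 4, 5, 9, -3); Brio gets -4.
Among 5, 6, 7, -1, -4, the best is 7 at S3. Subgame-perfect outcome: (L, S3) with payoffs (7, 7).
Under simultaneous play:
Alto's best replies: S1→M; S2→L; S3→L; S4→L; S5→L.
Brio's best replies: S→S4; M→S5; L→S3; XL→S5.
Only (L, S3) has each player best-responding; Nash payoffs (7, 7).
Alto earns 7 sequentially versus 7 at the Nash outcome: unchanged.

unchanged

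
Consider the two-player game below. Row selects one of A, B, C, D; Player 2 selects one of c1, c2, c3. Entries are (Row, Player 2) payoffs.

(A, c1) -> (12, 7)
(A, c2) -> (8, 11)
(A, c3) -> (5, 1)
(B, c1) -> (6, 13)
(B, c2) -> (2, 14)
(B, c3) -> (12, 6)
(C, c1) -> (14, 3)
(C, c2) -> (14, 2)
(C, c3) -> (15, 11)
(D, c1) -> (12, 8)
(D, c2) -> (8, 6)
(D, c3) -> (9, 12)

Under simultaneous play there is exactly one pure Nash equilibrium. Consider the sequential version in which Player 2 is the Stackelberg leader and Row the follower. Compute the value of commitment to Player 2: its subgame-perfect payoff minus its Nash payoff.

0

Row best-responds to each possible Player 2 move:
- c1: Row compares 12, 6, 14, 12 and picks C; Player 2 would get 3.
- c2: Row compares 8, 2, 14, 8 and picks C; Player 2 would get 2.
- c3: Row compares 5, 12, 15, 9 and picks C; Player 2 would get 11.
Maximizing over 3, 2, 11, Player 2 chooses c3. Subgame-perfect outcome: (C, c3) with payoffs (15, 11).
For the simultaneous game, intersect best replies.
Row's best replies: c1→C; c2→C; c3→C.
Player 2's best replies: A→c2; B→c2; C→c3; D→c3.
Only (C, c3) has each player best-responding; Nash payoffs (15, 11).
Player 2's commitment gain: 11 − 11 = 0.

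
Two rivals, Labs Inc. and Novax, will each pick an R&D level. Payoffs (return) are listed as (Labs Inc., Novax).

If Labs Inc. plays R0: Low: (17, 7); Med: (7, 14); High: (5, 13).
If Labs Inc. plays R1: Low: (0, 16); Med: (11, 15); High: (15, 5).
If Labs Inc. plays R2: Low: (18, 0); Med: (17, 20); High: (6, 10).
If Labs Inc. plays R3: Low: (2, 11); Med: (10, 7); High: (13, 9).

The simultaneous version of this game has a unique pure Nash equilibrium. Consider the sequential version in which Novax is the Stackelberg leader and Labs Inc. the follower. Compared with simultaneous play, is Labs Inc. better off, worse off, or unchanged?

Backward induction with Novax moving first.
- Low: Labs Inc. compares 17, 0, 18, 2 and picks R2; Novax would get 0.
- Med: Labs Inc. compares 7, 11, 17, 10 and picks R2; Novax would get 20.
- High: Labs Inc. compares 5, 15, 6, 13 and picks R1; Novax would get 5.
Maximizing over 0, 20, 5, Novax chooses Med. Subgame-perfect outcome: (R2, Med) with payoffs (17, 20).
Now find the simultaneous Nash equilibrium.
Labs Inc.'s best replies: Low→R2; Med→R2; High→R1.
Novax's best replies: R0→Med; R1→Low; R2→Med; R3→Low.
Only (R2, Med) has each player best-responding; Nash payoffs (17, 20).
Labs Inc. earns 17 sequentially versus 17 at the Nash outcome: unchanged.

unchanged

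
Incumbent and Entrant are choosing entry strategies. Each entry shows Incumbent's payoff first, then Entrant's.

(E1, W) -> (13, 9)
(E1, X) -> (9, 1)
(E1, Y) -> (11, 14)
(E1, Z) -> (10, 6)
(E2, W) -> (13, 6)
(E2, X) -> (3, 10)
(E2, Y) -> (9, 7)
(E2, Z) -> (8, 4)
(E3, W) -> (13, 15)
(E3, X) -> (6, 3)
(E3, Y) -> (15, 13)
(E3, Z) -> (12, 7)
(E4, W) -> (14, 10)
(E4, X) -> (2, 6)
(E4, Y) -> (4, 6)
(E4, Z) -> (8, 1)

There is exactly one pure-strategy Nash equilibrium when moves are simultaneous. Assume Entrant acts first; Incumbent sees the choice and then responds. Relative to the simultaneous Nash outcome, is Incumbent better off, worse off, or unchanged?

Work backward from Incumbent's decision.
- W: BR = E4, leader payoff 10.
- X: BR = E1, leader payoff 1.
- Y: BR = E3, leader payoff 13.
- Z: BR = E3, leader payoff 7.
Among 10, 1, 13, 7, the best is 13 at Y. Subgame-perfect outcome: (E3, Y) with payoffs (15, 13).
Now find the simultaneous Nash equilibrium.
Incumbent's best replies: W→E4; X→E1; Y→E3; Z→E3.
Entrant's best replies: E1→Y; E2→X; E3→W; E4→W.
Only (E4, W) has each player best-responding; Nash payoffs (14, 10).
Incumbent earns 15 sequentially versus 14 at the Nash outcome: better off.

better off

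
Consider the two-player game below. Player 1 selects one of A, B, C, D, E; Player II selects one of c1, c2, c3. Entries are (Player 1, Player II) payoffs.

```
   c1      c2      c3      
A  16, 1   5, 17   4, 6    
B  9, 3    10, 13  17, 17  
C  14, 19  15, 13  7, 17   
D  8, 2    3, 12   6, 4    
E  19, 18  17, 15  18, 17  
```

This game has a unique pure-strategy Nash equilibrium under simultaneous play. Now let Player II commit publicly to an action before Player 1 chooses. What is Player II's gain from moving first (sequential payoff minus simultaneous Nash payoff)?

0

Backward induction with Player II moving first.
- c1: BR = E, leader payoff 18.
- c2: BR = E, leader payoff 15.
- c3: BR = E, leader payoff 17.
Among 18, 15, 17, the best is 18 at c1. Subgame-perfect outcome: (E, c1) with payoffs (19, 18).
Under simultaneous play:
Player 1's best replies: c1→E; c2→E; c3→E.
Player II's best replies: A→c2; B→c3; C→c1; D→c2; E→c1.
The unique mutual best reply is (E, c1), giving (19, 18).
Player II's commitment gain: 18 − 18 = 0.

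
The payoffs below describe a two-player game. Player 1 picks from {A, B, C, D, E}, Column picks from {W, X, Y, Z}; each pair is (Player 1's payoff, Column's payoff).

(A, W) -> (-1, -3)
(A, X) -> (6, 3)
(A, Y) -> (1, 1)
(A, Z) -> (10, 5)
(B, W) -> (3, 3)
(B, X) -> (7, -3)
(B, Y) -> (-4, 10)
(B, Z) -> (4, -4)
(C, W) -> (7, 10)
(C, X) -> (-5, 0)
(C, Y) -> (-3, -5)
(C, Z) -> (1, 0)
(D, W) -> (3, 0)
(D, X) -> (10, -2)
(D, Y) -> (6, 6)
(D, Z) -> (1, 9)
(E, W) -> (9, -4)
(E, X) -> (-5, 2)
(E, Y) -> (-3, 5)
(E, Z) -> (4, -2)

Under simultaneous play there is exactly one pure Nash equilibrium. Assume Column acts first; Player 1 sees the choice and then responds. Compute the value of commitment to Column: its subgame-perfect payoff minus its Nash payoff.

Solve by backward induction (Column leads).
- W: BR = E, leader payoff -4.
- X: BR = D, leader payoff -2.
- Y: BR = D, leader payoff 6.
- Z: BR = A, leader payoff 5.
Column's induced payoffs are -4, -2, 6, 5, so Column commits to Y. Subgame-perfect outcome: (D, Y) with payoffs (6, 6).
For the simultaneous game, intersect best replies.
Player 1's best replies: W→E; X→D; Y→D; Z→A.
Column's best replies: A→Z; B→Y; C→W; D→Z; E→Y.
The unique mutual best reply is (A, Z), giving (10, 5).
Column's commitment gain: 6 − 5 = 1.

1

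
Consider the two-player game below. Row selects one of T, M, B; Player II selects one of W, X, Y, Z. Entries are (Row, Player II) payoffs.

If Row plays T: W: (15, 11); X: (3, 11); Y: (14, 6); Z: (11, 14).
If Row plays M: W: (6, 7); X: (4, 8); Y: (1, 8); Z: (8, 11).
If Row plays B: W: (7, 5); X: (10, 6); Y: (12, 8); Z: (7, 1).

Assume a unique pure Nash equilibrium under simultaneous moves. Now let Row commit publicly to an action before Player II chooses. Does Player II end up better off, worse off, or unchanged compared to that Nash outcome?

Solve by backward induction (Row leads).
- T: Player II compares 11, 11, 6, 14 and picks Z; Row would get 11.
- M: Player II compares 7, 8, 8, 11 and picks Z; Row would get 8.
- B: Player II compares 5, 6, 8, 1 and picks Y; Row would get 12.
Maximizing over 11, 8, 12, Row chooses B. Subgame-perfect outcome: (B, Y) with payoffs (12, 8).
For the simultaneous game, intersect best replies.
Row's best replies: W→T; X→B; Y→T; Z→T.
Player II's best replies: T→Z; M→Z; B→Y.
The unique mutual best reply is (T, Z), giving (11, 14).
Player II earns 8 sequentially versus 14 at the Nash outcome: worse off.

worse off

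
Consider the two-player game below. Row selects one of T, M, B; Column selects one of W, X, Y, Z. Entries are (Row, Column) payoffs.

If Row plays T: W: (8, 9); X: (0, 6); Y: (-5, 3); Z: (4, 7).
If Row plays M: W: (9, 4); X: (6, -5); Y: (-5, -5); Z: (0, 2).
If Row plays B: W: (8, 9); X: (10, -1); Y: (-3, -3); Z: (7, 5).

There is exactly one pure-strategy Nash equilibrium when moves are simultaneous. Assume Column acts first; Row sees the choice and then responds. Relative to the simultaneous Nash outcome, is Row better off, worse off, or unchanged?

worse off

Backward induction with Column moving first.
- W: BR = M, leader payoff 4.
- X: BR = B, leader payoff -1.
- Y: BR = B, leader payoff -3.
- Z: BR = B, leader payoff 5.
Maximizing over 4, -1, -3, 5, Column chooses Z. Subgame-perfect outcome: (B, Z) with payoffs (7, 5).
For the simultaneous game, intersect best replies.
Row's best replies: W→M; X→B; Y→B; Z→B.
Column's best replies: T→W; M→W; B→W.
Only (M, W) has each player best-responding; Nash payoffs (9, 4).
Row earns 7 sequentially versus 9 at the Nash outcome: worse off.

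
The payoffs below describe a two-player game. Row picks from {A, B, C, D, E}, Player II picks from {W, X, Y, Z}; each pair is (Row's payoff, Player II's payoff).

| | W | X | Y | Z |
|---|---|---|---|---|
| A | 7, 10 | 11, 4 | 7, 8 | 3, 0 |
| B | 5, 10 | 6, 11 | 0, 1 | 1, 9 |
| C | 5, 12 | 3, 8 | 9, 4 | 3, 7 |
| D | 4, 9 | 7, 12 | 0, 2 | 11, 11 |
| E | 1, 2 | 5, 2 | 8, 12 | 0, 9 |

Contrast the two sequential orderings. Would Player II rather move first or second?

second

If Row leads: Player II's best replies are A→W, B→X, C→W, D→X, E→Y; Row's induced payoffs 7, 6, 5, 7, 8; outcome (E, Y), payoffs (8, 12).
If Player II leads: Row's best replies are W→A, X→A, Y→C, Z→D; Player II's induced payoffs 10, 4, 4, 11; outcome (D, Z), payoffs (11, 11).
Player II gets 11 moving first and 12 moving second, so Player II prefers to move second.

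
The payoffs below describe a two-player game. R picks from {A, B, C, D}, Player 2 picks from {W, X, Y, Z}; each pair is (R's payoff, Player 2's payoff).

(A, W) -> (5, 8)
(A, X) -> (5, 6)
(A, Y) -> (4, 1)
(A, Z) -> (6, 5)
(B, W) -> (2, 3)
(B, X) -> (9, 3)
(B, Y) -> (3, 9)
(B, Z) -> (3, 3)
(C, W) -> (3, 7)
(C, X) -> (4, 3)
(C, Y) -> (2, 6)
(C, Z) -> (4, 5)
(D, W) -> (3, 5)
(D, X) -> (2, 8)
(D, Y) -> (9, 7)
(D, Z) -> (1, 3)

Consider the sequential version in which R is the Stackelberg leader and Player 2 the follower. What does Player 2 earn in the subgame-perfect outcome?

Player 2 best-responds to each possible R move:
- A → Player 2 plays W (best of 8, 6, 1, 5); R gets 5.
- B → Player 2 plays Y (best of 3, 3, 9, 3); R gets 3.
- C → Player 2 plays W (best of 7, 3, 6, 5); R gets 3.
- D → Player 2 plays X (best of 5, 8, 7, 3); R gets 2.
Maximizing over 5, 3, 3, 2, R chooses A. Subgame-perfect outcome: (A, W) with payoffs (5, 8).

8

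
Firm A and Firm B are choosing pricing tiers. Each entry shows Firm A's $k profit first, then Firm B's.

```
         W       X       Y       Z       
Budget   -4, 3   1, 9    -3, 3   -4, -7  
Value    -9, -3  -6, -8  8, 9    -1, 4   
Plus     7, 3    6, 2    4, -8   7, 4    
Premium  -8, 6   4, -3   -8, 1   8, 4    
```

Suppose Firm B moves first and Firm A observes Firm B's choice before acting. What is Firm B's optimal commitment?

Backward induction with Firm B moving first.
- W: BR = Plus, leader payoff 3.
- X: BR = Plus, leader payoff 2.
- Y: BR = Value, leader payoff 9.
- Z: BR = Premium, leader payoff 4.
Among 3, 2, 9, 4, the best is 9 at Y. Subgame-perfect outcome: (Value, Y) with payoffs (8, 9).

Y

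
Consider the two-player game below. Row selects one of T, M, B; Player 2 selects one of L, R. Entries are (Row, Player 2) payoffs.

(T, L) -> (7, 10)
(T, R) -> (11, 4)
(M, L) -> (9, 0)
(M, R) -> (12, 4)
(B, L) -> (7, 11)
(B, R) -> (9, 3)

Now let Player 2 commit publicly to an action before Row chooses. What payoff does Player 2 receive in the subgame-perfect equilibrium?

4

Backward induction with Player 2 moving first.
- L: Row compares 7, 9, 7 and picks M; Player 2 would get 0.
- R: Row compares 11, 12, 9 and picks M; Player 2 would get 4.
Player 2's induced payoffs are 0, 4, so Player 2 commits to R. Subgame-perfect outcome: (M, R) with payoffs (12, 4).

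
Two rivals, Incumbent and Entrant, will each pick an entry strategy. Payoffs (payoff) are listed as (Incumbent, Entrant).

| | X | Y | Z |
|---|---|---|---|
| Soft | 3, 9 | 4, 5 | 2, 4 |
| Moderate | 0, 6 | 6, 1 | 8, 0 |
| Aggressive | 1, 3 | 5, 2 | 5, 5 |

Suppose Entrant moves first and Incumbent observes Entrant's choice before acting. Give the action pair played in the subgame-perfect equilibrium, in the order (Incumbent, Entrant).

Backward induction with Entrant moving first.
- X → Incumbent plays Soft (best of 3, 0, 1); Entrant gets 9.
- Y → Incumbent plays Moderate (best of 4, 6, 5); Entrant gets 1.
- Z → Incumbent plays Moderate (best of 2, 8, 5); Entrant gets 0.
Among 9, 1, 0, the best is 9 at X. Subgame-perfect outcome: (Soft, X) with payoffs (3, 9).

(Soft, X)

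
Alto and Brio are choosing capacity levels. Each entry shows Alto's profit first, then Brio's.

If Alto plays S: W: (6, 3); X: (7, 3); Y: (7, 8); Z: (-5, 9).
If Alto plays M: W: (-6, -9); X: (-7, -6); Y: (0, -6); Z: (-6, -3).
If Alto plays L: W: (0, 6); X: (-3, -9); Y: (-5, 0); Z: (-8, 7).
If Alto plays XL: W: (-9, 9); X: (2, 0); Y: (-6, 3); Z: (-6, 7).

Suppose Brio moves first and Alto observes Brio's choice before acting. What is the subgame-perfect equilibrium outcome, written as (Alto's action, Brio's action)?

Alto best-responds to each possible Brio move:
- W → Alto plays S (best of 6, -6, 0, -9); Brio gets 3.
- X → Alto plays S (best of 7, -7, -3, 2); Brio gets 3.
- Y → Alto plays S (best of 7, 0, -5, -6); Brio gets 8.
- Z → Alto plays S (best of -5, -6, -8, -6); Brio gets 9.
Brio's induced payoffs are 3, 3, 8, 9, so Brio commits to Z. Subgame-perfect outcome: (S, Z) with payoffs (-5, 9).

(S, Z)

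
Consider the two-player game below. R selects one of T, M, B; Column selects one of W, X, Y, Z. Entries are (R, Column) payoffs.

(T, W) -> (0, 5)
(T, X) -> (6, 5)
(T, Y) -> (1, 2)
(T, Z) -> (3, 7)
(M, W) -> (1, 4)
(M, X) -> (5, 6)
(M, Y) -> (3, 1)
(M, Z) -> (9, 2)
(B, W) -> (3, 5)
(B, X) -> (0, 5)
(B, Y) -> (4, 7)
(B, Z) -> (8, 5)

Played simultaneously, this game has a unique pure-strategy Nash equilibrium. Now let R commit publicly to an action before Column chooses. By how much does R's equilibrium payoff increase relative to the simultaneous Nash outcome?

Work backward from Column's decision.
- T: BR = Z, leader payoff 3.
- M: BR = X, leader payoff 5.
- B: BR = Y, leader payoff 4.
Maximizing over 3, 5, 4, R chooses M. Subgame-perfect outcome: (M, X) with payoffs (5, 6).
Under simultaneous play:
R's best replies: W→B; X→T; Y→B; Z→M.
Column's best replies: T→Z; M→X; B→Y.
The unique mutual best reply is (B, Y), giving (4, 7).
R's commitment gain: 5 − 4 = 1.

1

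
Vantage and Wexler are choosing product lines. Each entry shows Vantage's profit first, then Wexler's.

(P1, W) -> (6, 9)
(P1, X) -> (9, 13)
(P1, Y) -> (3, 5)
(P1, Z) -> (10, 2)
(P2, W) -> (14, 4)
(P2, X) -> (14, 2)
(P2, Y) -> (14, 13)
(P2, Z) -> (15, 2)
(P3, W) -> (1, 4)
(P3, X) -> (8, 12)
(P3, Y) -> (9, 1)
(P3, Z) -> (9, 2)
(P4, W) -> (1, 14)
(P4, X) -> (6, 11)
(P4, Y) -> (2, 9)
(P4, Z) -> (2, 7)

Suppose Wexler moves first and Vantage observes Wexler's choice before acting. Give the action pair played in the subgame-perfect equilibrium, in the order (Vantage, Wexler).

(P2, Y)

Vantage best-responds to each possible Wexler move:
- W: BR = P2, leader payoff 4.
- X: BR = P2, leader payoff 2.
- Y: BR = P2, leader payoff 13.
- Z: BR = P2, leader payoff 2.
Among 4, 2, 13, 2, the best is 13 at Y. Subgame-perfect outcome: (P2, Y) with payoffs (14, 13).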